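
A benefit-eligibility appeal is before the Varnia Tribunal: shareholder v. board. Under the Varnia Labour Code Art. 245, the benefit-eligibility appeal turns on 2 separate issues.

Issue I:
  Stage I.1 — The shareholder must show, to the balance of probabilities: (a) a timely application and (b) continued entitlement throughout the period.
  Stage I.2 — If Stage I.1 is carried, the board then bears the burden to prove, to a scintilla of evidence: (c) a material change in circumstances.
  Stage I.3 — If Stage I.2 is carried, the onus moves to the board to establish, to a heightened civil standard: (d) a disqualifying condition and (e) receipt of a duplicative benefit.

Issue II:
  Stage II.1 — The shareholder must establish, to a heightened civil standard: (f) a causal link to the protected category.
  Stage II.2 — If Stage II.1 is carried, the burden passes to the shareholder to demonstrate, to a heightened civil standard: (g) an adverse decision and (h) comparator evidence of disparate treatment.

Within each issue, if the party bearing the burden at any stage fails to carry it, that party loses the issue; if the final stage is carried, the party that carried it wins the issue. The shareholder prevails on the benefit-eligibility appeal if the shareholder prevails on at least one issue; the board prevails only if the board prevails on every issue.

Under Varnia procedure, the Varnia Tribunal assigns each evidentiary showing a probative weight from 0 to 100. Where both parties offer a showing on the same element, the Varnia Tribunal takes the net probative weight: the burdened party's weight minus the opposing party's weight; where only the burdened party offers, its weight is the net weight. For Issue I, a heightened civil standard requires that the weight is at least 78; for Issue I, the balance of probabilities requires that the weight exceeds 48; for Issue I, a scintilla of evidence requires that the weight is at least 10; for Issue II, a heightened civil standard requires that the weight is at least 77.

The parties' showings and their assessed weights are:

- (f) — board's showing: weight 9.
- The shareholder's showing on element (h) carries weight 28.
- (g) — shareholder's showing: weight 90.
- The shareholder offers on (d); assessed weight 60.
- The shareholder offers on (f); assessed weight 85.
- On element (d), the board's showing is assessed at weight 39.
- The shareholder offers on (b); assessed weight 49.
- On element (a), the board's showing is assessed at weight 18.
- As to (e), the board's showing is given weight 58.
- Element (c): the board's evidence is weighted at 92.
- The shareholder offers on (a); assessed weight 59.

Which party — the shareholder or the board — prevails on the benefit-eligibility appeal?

board

— Issue I —
At Stage I.1 the shareholder must meet the balance of probabilities (weight exceeds 48): on (a) the weight is 59 less the opposing 18 gives net 41, which does not exceed 48, so (a) does not meet the standard; on (b) the weight is 49, > 48, so (b) meets the standard.
  Stage I.1 not carried; the shareholder fails its burden.
So the board prevails on this issue.
— Issue II —
Stage II.1 — burden on shareholder; standard: a heightened civil standard (weight is at least 77).
    (f): 85 − 9 = 76 < 77 [not met]
  Not every element is met, so the shareholder fails to carry Stage II.1.
The analysis ends at Stage II.1; the board prevails on this issue.
Per-issue: Issue I → board; Issue II → board. The shareholder must prevail on at least one issue; overall, the board prevails.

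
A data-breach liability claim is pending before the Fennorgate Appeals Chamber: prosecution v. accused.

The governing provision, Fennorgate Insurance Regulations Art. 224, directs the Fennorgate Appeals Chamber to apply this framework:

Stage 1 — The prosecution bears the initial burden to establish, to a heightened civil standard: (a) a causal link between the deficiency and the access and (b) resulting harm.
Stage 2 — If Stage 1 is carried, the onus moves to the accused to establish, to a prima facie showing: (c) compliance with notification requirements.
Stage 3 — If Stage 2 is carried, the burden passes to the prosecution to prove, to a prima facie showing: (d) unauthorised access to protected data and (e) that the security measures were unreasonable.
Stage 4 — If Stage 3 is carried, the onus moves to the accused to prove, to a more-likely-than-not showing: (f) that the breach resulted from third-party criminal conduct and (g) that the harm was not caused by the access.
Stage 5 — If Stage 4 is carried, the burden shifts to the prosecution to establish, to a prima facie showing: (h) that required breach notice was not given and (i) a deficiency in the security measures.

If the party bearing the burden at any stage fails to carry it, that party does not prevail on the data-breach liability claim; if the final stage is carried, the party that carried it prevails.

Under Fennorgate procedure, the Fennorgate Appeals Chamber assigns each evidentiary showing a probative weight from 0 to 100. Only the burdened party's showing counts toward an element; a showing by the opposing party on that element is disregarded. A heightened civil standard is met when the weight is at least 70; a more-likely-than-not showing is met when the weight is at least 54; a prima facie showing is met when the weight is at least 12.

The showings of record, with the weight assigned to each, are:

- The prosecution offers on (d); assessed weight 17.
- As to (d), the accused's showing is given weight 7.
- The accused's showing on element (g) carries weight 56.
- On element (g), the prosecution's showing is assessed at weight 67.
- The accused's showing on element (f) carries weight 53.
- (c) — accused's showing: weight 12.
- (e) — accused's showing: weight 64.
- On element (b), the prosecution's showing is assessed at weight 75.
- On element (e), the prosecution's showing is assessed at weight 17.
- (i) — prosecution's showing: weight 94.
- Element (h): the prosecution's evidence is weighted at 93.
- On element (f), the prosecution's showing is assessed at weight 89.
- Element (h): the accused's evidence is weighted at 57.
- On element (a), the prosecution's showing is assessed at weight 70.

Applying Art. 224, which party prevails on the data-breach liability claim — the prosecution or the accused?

Stage 1 (prosecution, a heightened civil standard, weight is at least 70): (a) 70 ≥ 70 — meets; (b) 75 ≥ 70 — meets.
  Stage 1 carried; the burden shifts to the accused.
Stage 2 (accused, a prima facie showing, weight is at least 12): (c) 12 ≥ 12 — meets.
  The accused carries Stage 2; the prosecution now bears the burden.
Stage 3 (prosecution, a prima facie showing, weight is at least 12): (d) 17 (accused's 7 disregarded) ≥ 12 — meets; (e) 17 (accused's 64 disregarded) ≥ 12 — meets.
  All elements met. The burden passes to the accused.
Stage 4 (accused, a more-likely-than-not showing, weight is at least 54): (f) 53 (prosecution's 89 disregarded) < 54 — fails; (g) 56 (prosecution's 67 disregarded) ≥ 54 — meets.
  The accused does not carry Stage 4.
The prosecution prevails.

prosecution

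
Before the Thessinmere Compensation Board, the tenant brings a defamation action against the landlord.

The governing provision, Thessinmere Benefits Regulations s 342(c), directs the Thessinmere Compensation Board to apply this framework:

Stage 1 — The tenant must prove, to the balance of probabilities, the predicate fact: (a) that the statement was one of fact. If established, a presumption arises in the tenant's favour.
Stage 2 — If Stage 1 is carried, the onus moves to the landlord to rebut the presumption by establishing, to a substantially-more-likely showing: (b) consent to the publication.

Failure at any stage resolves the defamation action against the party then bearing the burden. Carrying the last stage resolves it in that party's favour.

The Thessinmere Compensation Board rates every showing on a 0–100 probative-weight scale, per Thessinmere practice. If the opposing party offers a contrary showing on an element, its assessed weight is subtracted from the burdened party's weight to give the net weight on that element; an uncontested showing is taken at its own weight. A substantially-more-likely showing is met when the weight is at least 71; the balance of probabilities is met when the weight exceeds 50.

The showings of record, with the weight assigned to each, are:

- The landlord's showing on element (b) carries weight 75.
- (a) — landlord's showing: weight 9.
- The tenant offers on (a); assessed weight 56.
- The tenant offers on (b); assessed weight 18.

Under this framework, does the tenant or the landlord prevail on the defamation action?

landlord

Stage 1 (tenant, the balance of probabilities, weight exceeds 50): (a) net 56−9=47 ≤ 50 — fails.
  Not every element is met, so the tenant fails to carry Stage 1.
So the landlord prevails.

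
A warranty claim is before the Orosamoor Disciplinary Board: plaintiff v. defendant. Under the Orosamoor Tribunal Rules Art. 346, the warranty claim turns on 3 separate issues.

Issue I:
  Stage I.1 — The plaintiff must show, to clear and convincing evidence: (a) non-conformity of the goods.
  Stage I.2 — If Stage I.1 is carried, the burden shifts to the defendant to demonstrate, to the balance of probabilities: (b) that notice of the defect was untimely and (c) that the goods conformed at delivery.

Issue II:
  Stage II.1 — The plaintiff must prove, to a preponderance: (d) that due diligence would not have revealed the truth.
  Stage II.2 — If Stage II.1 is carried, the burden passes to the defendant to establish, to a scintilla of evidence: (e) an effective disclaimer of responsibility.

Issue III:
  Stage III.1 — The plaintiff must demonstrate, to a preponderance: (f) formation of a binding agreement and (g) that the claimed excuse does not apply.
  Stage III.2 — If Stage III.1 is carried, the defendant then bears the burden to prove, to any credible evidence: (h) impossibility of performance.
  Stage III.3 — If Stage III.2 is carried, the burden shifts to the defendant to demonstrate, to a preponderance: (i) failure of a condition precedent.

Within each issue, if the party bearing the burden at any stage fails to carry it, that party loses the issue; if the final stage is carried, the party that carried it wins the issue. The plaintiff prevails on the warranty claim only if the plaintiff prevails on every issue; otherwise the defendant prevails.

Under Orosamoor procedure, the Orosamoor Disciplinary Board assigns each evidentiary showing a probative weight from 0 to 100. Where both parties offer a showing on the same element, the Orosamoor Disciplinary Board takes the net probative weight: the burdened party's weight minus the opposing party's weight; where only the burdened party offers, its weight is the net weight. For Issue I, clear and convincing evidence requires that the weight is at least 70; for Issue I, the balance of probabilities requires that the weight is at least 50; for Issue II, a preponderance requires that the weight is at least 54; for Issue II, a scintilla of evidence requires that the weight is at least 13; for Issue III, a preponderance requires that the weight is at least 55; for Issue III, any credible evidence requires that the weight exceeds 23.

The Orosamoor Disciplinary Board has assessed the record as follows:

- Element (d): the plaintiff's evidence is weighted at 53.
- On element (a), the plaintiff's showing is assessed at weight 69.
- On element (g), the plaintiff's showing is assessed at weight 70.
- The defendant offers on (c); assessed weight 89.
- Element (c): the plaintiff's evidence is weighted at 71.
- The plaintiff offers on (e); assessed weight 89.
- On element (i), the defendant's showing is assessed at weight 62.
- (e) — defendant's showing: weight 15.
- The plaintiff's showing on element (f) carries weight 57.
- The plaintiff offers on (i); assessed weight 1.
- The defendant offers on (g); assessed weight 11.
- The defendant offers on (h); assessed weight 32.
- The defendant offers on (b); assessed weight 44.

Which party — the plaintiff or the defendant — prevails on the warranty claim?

defendant

— Issue I —
Stage I.1 (plaintiff, clear and convincing evidence, weight is at least 70): (a) 69 < 70 — fails.
  Stage I.1 not carried; the plaintiff fails its burden.
The defendant prevails on this issue.
— Issue II —
Stage II.1 — burden on plaintiff; standard: a preponderance (weight is at least 54).
    (d): 53 < 54 [not met]
  The plaintiff does not carry Stage II.1.
So the defendant prevails on this issue.
— Issue III —
Stage III.1 — burden on plaintiff; standard: a preponderance (weight is at least 55).
    (f): 57 ≥ 55 [met]
    (g): 70 − 11 = 59 ≥ 55 [met]
  Stage III.1 is satisfied; the onus moves to the defendant.
Stage III.2 — burden on defendant; standard: any credible evidence (weight exceeds 23).
    (h): 32 > 23 [met]
  Stage III.2 is satisfied; the defendant continues to bear the burden.
Stage III.3 — burden on defendant; standard: a preponderance (weight is at least 55).
    (i): 62 − 1 = 61 ≥ 55 [met]
  The defendant carries the last stage.
With every stage satisfied, the defendant prevails on this issue.
Per-issue: Issue I → defendant; Issue II → defendant; Issue III → defendant. The plaintiff must prevail on every issue; overall, the defendant prevails.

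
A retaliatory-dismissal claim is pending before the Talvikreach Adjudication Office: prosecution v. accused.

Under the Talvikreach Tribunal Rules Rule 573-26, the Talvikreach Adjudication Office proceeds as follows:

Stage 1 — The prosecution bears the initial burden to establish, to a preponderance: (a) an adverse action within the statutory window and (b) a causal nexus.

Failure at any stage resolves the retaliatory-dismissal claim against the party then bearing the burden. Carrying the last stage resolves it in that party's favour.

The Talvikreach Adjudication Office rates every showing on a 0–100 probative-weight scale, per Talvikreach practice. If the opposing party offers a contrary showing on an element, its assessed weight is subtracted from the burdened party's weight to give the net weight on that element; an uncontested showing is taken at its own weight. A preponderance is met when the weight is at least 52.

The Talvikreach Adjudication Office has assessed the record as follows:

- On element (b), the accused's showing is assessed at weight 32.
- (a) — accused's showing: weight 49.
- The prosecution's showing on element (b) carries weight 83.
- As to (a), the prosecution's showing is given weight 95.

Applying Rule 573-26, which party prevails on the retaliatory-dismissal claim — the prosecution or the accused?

Stage 1 — burden on prosecution; standard: a preponderance (weight is at least 52).
    (a): 95 − 49 = 46 < 52 [not met]
    (b): 83 − 32 = 51 < 52 [not met]
  Not every element is met, so the prosecution fails to carry Stage 1.
The analysis ends at Stage 1; the accused prevails.

accused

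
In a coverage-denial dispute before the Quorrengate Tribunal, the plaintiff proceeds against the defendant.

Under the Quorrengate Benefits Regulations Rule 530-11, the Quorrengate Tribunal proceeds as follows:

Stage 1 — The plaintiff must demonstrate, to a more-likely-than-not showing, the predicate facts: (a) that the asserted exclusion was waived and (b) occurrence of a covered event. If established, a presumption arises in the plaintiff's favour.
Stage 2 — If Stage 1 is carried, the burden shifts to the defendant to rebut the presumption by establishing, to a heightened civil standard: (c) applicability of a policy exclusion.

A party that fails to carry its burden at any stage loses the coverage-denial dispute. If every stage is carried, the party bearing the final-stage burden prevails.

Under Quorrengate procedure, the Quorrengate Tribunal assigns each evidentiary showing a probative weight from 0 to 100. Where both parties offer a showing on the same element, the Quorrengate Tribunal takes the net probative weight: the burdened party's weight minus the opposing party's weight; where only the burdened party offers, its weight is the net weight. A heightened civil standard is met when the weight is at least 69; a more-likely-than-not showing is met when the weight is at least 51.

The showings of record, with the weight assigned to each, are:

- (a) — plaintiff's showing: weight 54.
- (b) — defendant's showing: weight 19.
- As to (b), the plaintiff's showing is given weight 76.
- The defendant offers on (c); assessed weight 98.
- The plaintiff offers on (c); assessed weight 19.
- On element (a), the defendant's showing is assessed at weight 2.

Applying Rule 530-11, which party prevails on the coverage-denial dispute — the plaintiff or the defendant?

At Stage 1 the plaintiff must meet a more-likely-than-not showing (weight is at least 51): on (a) the weight is 54 less the opposing 2 gives net 52, ≥ 51, so (a) meets the standard; on (b) the weight is 76 less the opposing 19 gives net 57, ≥ 51, so (b) meets the standard.
  The plaintiff carries Stage 1; the defendant now bears the burden.
At Stage 2 the defendant must meet a heightened civil standard (weight is at least 69): on (c) the weight is 98 less the opposing 19 gives net 79, which does reach 69, so (c) meets the standard.
  All elements met at the final stage.
Every stage carried; the defendant prevails.

defendant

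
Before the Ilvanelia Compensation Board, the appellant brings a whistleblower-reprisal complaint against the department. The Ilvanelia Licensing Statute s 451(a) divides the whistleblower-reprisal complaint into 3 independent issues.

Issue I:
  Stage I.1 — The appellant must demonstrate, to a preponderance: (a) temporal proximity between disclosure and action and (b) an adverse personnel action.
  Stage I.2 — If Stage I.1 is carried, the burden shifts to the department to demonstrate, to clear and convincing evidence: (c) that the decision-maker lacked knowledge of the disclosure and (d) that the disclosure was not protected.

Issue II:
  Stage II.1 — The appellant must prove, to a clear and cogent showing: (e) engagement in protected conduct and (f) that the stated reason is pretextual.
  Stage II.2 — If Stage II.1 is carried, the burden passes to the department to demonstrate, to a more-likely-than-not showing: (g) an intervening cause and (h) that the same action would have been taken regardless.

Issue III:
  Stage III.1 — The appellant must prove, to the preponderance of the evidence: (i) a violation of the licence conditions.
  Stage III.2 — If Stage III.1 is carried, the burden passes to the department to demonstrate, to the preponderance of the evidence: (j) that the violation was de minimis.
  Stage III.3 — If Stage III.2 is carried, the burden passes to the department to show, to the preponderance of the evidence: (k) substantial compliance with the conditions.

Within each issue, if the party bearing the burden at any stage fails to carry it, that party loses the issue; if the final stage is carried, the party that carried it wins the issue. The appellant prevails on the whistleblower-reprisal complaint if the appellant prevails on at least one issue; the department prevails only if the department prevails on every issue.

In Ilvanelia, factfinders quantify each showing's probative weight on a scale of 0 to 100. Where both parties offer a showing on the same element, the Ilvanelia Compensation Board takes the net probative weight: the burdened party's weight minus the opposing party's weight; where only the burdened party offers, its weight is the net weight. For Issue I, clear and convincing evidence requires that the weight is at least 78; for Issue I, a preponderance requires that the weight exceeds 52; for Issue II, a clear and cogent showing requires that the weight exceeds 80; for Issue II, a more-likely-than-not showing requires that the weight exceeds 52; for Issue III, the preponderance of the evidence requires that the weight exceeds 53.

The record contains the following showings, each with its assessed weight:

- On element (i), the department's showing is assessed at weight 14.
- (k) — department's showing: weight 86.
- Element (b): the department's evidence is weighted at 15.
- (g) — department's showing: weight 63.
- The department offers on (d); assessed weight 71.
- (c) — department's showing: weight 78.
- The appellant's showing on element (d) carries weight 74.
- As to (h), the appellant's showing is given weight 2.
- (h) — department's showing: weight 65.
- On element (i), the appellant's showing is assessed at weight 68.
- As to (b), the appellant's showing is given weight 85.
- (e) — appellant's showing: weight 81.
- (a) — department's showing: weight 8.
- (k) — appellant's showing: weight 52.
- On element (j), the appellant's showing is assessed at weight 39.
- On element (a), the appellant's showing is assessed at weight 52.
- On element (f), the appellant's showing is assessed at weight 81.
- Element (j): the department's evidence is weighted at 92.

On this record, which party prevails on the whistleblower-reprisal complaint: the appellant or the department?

appellant

— Issue I —
Stage I.1 (appellant, a preponderance, weight exceeds 52): (a) net 52−8=44 ≤ 52 — fails; (b) net 85−15=70 > 52 — meets.
  The appellant does not carry Stage I.1.
The department prevails on this issue.
— Issue II —
At Stage II.1 the appellant must meet a clear and cogent showing (weight exceeds 80): on (e) the weight is 81, > 80, so (e) meets the standard; on (f) the weight is 81, > 80, so (f) meets the standard.
  The appellant carries Stage II.1; the department now bears the burden.
At Stage II.2 the department must meet a more-likely-than-not showing (weight exceeds 52): on (g) the weight is 63, which does exceed 52, so (g) meets the standard; on (h) the weight is 65 less the opposing 2 gives net 63, which does exceed 52, so (h) meets the standard.
  Stage II.2 carried; the final stage is satisfied.
Every stage carried; the department prevails on this issue.
— Issue III —
Stage III.1 (appellant, the preponderance of the evidence, weight exceeds 53): (i) net 68−14=54 > 53 — meets.
  The appellant carries Stage III.1; the department now bears the burden.
Stage III.2 (department, the preponderance of the evidence, weight exceeds 53): (j) net 92−39=53 ≤ 53 — fails.
  The department does not carry Stage III.2.
The appellant prevails on this issue.
Per-issue: Issue I → department; Issue II → department; Issue III → appellant. The appellant must prevail on at least one issue; overall, the appellant prevails.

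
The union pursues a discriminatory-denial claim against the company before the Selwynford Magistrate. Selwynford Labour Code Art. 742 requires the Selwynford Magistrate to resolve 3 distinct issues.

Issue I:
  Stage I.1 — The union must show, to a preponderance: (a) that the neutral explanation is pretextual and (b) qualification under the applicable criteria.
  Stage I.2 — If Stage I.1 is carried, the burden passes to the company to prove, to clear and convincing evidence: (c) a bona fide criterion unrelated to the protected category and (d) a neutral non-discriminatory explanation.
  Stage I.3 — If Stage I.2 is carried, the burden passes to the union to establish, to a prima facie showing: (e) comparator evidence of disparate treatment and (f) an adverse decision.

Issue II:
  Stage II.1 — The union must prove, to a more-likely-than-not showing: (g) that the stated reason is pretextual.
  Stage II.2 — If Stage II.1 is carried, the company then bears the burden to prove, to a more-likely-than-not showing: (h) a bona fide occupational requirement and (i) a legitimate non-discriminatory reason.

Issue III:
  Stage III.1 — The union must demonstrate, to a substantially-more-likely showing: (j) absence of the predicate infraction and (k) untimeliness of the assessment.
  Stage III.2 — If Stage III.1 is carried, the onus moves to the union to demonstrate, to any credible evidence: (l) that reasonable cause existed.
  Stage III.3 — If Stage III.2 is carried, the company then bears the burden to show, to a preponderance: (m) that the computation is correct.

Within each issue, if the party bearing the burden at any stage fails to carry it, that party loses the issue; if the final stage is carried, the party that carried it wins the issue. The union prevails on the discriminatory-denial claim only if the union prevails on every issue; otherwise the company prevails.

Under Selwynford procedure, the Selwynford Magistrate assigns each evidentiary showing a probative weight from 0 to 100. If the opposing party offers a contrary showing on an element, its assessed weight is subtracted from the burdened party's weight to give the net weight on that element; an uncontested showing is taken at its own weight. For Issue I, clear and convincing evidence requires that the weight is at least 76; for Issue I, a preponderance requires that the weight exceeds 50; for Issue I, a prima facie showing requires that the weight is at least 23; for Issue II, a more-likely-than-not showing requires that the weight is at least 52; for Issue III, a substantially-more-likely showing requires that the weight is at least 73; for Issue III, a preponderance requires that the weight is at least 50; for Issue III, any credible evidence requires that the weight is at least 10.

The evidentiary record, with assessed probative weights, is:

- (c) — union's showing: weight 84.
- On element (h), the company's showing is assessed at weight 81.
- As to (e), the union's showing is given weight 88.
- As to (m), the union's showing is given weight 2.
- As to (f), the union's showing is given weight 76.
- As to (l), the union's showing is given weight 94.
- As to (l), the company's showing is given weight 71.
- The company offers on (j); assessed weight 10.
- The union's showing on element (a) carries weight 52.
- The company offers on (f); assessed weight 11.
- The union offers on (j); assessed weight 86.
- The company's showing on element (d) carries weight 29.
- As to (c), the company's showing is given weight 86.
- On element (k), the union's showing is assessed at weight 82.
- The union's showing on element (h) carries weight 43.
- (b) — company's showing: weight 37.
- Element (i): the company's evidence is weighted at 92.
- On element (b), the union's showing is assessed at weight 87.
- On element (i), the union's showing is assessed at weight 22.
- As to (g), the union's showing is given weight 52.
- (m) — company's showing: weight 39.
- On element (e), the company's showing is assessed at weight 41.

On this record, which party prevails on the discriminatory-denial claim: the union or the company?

company

— Issue I —
Stage I.1 (union, a preponderance, weight exceeds 50): (a) 52 > 50 — meets; (b) net 87−37=50 ≤ 50 — fails.
  Not every element is met, so the union fails to carry Stage I.1.
So the company prevails on this issue.
— Issue II —
Stage II.1 — burden on union; standard: a more-likely-than-not showing (weight is at least 52).
    (g): 52 ≥ 52 [met]
  The union carries Stage II.1; the company now bears the burden.
Stage II.2 — burden on company; standard: a more-likely-than-not showing (weight is at least 52).
    (h): 81 − 43 = 38 < 52 [not met]
    (i): 92 − 22 = 70 ≥ 52 [met]
  Not every element is met, so the company fails to carry Stage II.2.
The analysis ends at Stage II.2; the union prevails on this issue.
— Issue III —
At Stage III.1 the union must meet a substantially-more-likely showing (weight is at least 73): on (j) the weight is 86 less the opposing 10 gives net 76, which does reach 73, so (j) meets the standard; on (k) the weight is 82, which does reach 73, so (k) meets the standard.
  Stage III.1 is satisfied; the union continues to bear the burden.
At Stage III.2 the union must meet any credible evidence (weight is at least 10): on (l) the weight is 94 less the opposing 71 gives net 23, which does reach 10, so (l) meets the standard.
  The union carries Stage III.2; the company now bears the burden.
At Stage III.3 the company must meet a preponderance (weight is at least 50): on (m) the weight is 39 less the opposing 2 gives net 37, < 50, so (m) does not meet the standard.
  Stage III.3 not carried; the company fails its burden.
The union prevails on this issue.
Per-issue: Issue I → company; Issue II → union; Issue III → union. The union must prevail on every issue; overall, the company prevails.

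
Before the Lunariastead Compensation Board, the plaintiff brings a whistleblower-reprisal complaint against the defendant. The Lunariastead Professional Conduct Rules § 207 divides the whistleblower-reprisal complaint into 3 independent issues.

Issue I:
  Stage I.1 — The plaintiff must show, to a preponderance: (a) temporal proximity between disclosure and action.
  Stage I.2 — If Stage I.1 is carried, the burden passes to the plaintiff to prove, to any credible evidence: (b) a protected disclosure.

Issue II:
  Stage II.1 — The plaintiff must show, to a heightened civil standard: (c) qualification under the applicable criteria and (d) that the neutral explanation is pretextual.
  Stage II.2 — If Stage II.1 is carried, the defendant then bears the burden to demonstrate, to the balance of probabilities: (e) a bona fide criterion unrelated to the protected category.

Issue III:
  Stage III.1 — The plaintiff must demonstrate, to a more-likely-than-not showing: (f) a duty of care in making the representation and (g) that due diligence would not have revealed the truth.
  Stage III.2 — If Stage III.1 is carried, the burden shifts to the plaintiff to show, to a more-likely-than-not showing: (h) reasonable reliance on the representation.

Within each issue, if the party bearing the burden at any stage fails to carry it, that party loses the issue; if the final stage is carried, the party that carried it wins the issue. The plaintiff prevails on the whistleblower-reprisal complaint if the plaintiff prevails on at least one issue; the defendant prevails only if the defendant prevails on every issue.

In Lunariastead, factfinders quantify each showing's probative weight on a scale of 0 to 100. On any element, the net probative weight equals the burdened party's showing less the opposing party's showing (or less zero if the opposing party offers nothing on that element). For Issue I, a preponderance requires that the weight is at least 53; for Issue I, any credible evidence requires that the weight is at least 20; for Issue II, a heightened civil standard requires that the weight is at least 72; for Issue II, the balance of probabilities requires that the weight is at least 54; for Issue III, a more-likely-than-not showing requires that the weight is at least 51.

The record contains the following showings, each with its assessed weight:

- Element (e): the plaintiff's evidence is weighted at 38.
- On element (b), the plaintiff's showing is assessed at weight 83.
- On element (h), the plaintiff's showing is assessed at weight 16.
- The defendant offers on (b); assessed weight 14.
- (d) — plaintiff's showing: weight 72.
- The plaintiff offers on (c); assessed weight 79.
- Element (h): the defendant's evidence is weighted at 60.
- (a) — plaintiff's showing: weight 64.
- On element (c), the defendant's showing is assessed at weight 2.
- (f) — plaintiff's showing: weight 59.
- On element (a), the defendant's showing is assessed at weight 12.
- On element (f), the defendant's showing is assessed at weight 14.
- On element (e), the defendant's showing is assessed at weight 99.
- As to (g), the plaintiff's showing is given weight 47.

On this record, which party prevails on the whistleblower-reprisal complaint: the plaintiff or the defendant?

— Issue I —
Stage I.1 — burden on plaintiff; standard: a preponderance (weight is at least 53).
    (a): 64 − 12 = 52 < 53 [not met]
  The plaintiff does not carry Stage I.1.
So the defendant prevails on this issue.
— Issue II —
At Stage II.1 the plaintiff must meet a heightened civil standard (weight is at least 72): on (c) the weight is 79 less the opposing 2 gives net 77, which does reach 72, so (c) meets the standard; on (d) the weight is 72, which does reach 72, so (d) meets the standard.
  Stage II.1 carried; the burden shifts to the defendant.
At Stage II.2 the defendant must meet the balance of probabilities (weight is at least 54): on (e) the weight is 99 less the opposing 38 gives net 61, which does reach 54, so (e) meets the standard.
  All elements met at the final stage.
All stages carried — the defendant prevails on this issue.
— Issue III —
Stage III.1 (plaintiff, a more-likely-than-not showing, weight is at least 51): (f) net 59−14=45 < 51 — fails; (g) 47 < 51 — fails.
  Not every element is met, so the plaintiff fails to carry Stage III.1.
The analysis ends at Stage III.1; the defendant prevails on this issue.
Per-issue: Issue I → defendant; Issue II → defendant; Issue III → defendant. The plaintiff must prevail on at least one issue; overall, the defendant prevails.

defendant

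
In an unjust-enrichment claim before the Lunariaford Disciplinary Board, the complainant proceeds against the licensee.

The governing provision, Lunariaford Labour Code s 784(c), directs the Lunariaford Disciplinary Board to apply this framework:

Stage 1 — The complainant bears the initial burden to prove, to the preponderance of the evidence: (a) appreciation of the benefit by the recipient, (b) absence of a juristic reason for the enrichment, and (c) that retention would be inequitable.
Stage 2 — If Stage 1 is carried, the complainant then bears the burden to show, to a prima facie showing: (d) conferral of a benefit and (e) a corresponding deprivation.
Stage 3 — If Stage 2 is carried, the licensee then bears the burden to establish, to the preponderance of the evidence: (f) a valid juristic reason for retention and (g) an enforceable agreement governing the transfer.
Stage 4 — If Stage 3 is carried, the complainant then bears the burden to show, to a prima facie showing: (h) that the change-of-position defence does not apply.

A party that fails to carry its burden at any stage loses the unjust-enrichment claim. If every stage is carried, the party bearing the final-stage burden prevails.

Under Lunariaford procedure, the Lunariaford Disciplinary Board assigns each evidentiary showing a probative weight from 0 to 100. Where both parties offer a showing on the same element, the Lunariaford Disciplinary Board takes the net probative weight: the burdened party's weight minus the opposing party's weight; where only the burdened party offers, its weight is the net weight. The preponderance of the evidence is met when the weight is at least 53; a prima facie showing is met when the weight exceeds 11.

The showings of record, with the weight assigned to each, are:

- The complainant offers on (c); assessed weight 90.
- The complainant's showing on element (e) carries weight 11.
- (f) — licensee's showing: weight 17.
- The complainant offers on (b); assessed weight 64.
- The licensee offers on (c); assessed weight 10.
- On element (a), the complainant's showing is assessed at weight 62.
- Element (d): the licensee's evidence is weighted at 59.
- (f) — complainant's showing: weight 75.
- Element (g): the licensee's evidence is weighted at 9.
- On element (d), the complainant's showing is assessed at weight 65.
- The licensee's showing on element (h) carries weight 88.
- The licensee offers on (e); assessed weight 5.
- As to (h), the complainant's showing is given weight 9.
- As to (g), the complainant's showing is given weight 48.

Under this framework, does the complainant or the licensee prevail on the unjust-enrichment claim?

licensee

At Stage 1 the complainant must meet the preponderance of the evidence (weight is at least 53): on (a) the weight is 62, which does reach 53, so (a) meets the standard; on (b) the weight is 64, ≥ 53, so (b) meets the standard; on (c) the weight is 90 less the opposing 10 gives net 80, which does reach 53, so (c) meets the standard.
  Stage 1 is satisfied; the complainant continues to bear the burden.
At Stage 2 the complainant must meet a prima facie showing (weight exceeds 11): on (d) the weight is 65 less the opposing 59 gives net 6, ≤ 11, so (d) does not meet the standard; on (e) the weight is 11 less the opposing 5 gives net 6, ≤ 11, so (e) does not meet the standard.
  The complainant does not carry Stage 2.
The licensee prevails.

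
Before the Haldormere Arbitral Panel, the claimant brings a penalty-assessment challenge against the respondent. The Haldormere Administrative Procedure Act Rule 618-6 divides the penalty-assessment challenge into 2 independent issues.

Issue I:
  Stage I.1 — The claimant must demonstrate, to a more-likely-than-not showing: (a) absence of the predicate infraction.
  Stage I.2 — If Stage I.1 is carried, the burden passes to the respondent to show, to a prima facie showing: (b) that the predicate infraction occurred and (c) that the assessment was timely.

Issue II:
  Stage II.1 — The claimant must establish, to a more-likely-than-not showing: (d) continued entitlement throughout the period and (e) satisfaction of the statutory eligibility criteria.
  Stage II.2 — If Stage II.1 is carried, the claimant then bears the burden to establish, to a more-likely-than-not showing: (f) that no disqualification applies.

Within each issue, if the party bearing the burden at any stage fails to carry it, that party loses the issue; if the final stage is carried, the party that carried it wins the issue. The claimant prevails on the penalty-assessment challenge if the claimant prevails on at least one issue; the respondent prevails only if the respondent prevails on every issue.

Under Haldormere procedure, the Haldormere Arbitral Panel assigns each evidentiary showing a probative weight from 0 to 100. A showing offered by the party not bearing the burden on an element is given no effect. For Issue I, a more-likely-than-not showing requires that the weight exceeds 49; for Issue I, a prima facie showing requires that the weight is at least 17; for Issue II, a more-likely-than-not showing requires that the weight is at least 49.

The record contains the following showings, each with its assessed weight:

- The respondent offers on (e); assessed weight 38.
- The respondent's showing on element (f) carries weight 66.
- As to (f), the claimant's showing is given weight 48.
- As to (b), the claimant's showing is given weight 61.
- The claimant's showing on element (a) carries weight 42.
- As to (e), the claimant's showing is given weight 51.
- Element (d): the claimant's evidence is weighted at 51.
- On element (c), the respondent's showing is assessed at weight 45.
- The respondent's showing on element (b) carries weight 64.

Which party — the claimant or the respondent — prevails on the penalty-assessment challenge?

respondent

— Issue I —
At Stage I.1 the claimant must meet a more-likely-than-not showing (weight exceeds 49): on (a) the weight is 42, ≤ 49, so (a) does not meet the standard.
  Not every element is met, so the claimant fails to carry Stage I.1.
So the respondent prevails on this issue.
— Issue II —
Stage II.1 (claimant, a more-likely-than-not showing, weight is at least 49): (d) 51 ≥ 49 — meets; (e) 51 (respondent's 38 disregarded) ≥ 49 — meets.
  Stage II.1 is satisfied; the claimant continues to bear the burden.
Stage II.2 (claimant, a more-likely-than-not showing, weight is at least 49): (f) 48 (respondent's 66 disregarded) < 49 — fails.
  Not every element is met, so the claimant fails to carry Stage II.2.
The respondent prevails on this issue.
Per-issue: Issue I → respondent; Issue II → respondent. The claimant must prevail on at least one issue; overall, the respondent prevails.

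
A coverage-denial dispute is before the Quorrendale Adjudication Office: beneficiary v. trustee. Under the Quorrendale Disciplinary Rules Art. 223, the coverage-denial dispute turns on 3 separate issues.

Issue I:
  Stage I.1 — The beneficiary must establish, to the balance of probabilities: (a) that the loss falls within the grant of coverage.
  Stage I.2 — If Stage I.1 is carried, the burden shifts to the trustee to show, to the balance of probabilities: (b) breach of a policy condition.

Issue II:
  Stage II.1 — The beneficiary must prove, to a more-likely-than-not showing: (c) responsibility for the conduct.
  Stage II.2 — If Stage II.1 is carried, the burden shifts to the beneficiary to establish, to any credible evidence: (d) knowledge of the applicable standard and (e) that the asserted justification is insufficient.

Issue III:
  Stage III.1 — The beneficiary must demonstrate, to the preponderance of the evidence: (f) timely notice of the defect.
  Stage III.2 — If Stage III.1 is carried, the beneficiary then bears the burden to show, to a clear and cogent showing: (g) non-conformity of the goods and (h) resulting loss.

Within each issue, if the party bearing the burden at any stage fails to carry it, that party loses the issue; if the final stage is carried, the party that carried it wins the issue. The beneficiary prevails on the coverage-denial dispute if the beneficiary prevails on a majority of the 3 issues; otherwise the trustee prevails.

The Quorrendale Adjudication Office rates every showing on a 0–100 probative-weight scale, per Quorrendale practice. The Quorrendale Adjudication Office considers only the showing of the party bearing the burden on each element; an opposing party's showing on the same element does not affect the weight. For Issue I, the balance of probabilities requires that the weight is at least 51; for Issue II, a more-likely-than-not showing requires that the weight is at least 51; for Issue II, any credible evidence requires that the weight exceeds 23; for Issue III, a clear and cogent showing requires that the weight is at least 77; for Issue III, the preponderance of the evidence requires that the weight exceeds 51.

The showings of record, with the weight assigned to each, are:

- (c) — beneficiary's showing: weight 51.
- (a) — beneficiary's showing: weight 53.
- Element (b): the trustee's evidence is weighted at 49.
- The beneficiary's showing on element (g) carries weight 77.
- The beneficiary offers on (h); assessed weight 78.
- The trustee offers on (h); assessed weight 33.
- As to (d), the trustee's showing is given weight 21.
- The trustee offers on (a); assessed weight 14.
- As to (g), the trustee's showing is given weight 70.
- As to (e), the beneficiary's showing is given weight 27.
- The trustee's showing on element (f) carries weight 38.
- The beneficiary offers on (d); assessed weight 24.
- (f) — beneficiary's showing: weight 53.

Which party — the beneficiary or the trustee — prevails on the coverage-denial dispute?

— Issue I —
At Stage I.1 the beneficiary must meet the balance of probabilities (weight is at least 51): on (a) the weight is 53 (the trustee's 14 is given no effect), which does reach 51, so (a) meets the standard.
  Stage I.1 carried; the burden shifts to the trustee.
At Stage I.2 the trustee must meet the balance of probabilities (weight is at least 51): on (b) the weight is 49, < 51, so (b) does not meet the standard.
  Not every element is met, so the trustee fails to carry Stage I.2.
The analysis ends at Stage I.2; the beneficiary prevails on this issue.
— Issue II —
Stage II.1 — burden on beneficiary; standard: a more-likely-than-not showing (weight is at least 51).
    (c): 51 ≥ 51 [met]
  Stage II.1 is satisfied; the beneficiary continues to bear the burden.
Stage II.2 — burden on beneficiary; standard: any credible evidence (weight exceeds 23).
    (d): 24 (trustee's 21 disregarded) > 23 [met]
    (e): 27 > 23 [met]
  Stage II.2 carried; the final stage is satisfied.
All stages carried — the beneficiary prevails on this issue.
— Issue III —
Stage III.1 (beneficiary, the preponderance of the evidence, weight exceeds 51): (f) 53 (trustee's 38 disregarded) > 51 — meets.
  All elements met. The beneficiary retains the burden for Stage III.2.
Stage III.2 (beneficiary, a clear and cogent showing, weight is at least 77): (g) 77 (trustee's 70 disregarded) ≥ 77 — meets; (h) 78 (trustee's 33 disregarded) ≥ 77 — meets.
  The beneficiary carries the last stage.
Every stage carried; the beneficiary prevails on this issue.
Per-issue: Issue I → beneficiary; Issue II → beneficiary; Issue III → beneficiary. The beneficiary must prevail on a majority of issues; overall, the beneficiary prevails.

beneficiary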